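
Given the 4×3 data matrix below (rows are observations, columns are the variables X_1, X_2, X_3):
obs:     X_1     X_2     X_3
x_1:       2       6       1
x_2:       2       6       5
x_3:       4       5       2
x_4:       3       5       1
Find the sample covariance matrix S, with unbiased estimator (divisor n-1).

Step 1 — column means:
  mean(X_1) = (2 + 2 + 4 + 3) / 4 = 11/4 = 2.75
  mean(X_2) = (6 + 6 + 5 + 5) / 4 = 22/4 = 5.5
  mean(X_3) = (1 + 5 + 2 + 1) / 4 = 9/4 = 2.25

Step 2 — sample covariance S[i,j] = (1/(n-1)) · Σ_k (x_{k,i} - mean_i) · (x_{k,j} - mean_j), with n-1 = 3.
  S[X_1,X_1] = ((-0.75)·(-0.75) + (-0.75)·(-0.75) + (1.25)·(1.25) + (0.25)·(0.25)) / 3 = 2.75/3 = 0.9167
  S[X_1,X_2] = ((-0.75)·(0.5) + (-0.75)·(0.5) + (1.25)·(-0.5) + (0.25)·(-0.5)) / 3 = -1.5/3 = -0.5
  S[X_1,X_3] = ((-0.75)·(-1.25) + (-0.75)·(2.75) + (1.25)·(-0.25) + (0.25)·(-1.25)) / 3 = -1.75/3 = -0.5833
  S[X_2,X_2] = ((0.5)·(0.5) + (0.5)·(0.5) + (-0.5)·(-0.5) + (-0.5)·(-0.5)) / 3 = 1/3 = 0.3333
  S[X_2,X_3] = ((0.5)·(-1.25) + (0.5)·(2.75) + (-0.5)·(-0.25) + (-0.5)·(-1.25)) / 3 = 1.5/3 = 0.5
  S[X_3,X_3] = ((-1.25)·(-1.25) + (2.75)·(2.75) + (-0.25)·(-0.25) + (-1.25)·(-1.25)) / 3 = 10.75/3 = 3.5833

S is symmetric (S[j,i] = S[i,j]). Assembling:

S = [[0.9167, -0.5, -0.5833],
 [-0.5, 0.3333, 0.5],
 [-0.5833, 0.5, 3.5833]]


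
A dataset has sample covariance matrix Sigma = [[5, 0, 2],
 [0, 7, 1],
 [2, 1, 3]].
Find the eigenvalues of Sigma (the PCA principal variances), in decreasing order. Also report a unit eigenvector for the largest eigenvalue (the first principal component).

Step 1 — characteristic polynomial p(λ) = det(λI - Sigma) = λ³ - tr·λ² + c_1·λ - det, where tr = trace, c_1 = sum of the principal 2×2 minors, det = det(Sigma):
  tr = 5 + 7 + 3 = 15,
  c_1 = (5·7 - (0)²) + (5·3 - (2)²) + (7·3 - (1)²) = 35 + 11 + 20 = 66,
  det = 5·(7·3 - (1)²) - (0)·((0)·3 - (1)·(2)) + (2)·((0)·(1) - 7·(2)) = 5·(20) - (0)·(-2) + (2)·(-14) = 72.
  So p(λ) = λ³ - 15λ² + 66λ - 72.
Step 2 — look for an integer root (rational root theorem: any rational root is an integer divisor of 72). Testing λ = 6:
  p(6) = 216 - 540 + 396 - 72 = 0  ✓
  Dividing out (λ - 6): p(λ) = (λ - 6)(λ² - 9λ + 12).
Step 3 — remaining eigenvalues from the quadratic λ² - 9λ + 12 = 0:
  Δ = 9² - 4·12 = 81 - 48 = 33,  λ = (9 ± √33)/2 = (9 ± 5.7446)/2 ≈ 7.3723 or 1.6277.
  Sorted: λ_1 = 7.3723,  λ_2 = 6,  λ_3 = 1.6277  (check: sum = 15 = tr ✓).

Step 4 — unit eigenvector for λ_1 ≈ 7.3723: v spans the null space of (Sigma - λ_1 I), whose rows are
  r_1 = (-2.3723, 0, 2),  r_2 = (0, -0.3723, 1),  r_3 = (2, 1, -4.3723).
  v is orthogonal to every row, so take v ∝ r_1 × r_2 = ((0)·(1) - (2)·(-0.3723), (2)·(0) - (-2.3723)·(1), (-2.3723)·(-0.3723) - (0)·(0)) ≈ (0.7446, 2.3723, 0.8832).
  Let u = (0.7446, 2.3723, 0.8832).
  ||u|| = √((0.7446)² + (2.3723)² + (0.8832)²) = √(6.9621) ≈ 2.6386,  v_1 = u/||u|| ≈ (0.2822, 0.8991, 0.3347) (||v_1|| = 1).

λ_1 = 7.3723,  λ_2 = 6,  λ_3 = 1.6277;  v_1 ≈ (0.2822, 0.8991, 0.3347)


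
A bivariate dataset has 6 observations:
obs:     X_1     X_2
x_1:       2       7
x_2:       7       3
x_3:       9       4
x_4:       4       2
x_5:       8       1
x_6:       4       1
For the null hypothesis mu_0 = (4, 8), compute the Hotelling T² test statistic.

Step 1 — sample mean vector:
  mean(X_1) = (2 + 7 + 9 + 4 + 8 + 4) / 6 = 34/6 = 5.6667
  mean(X_2) = (7 + 3 + 4 + 2 + 1 + 1) / 6 = 18/6 = 3
  x̄ = (5.6667, 3),  deviation x̄ - mu_0 = (5.6667, 3) - (4, 8) = (1.6667, -5).

Step 2 — sample covariance matrix, S[i,j] = (1/(n-1)) · Σ_k (x_{k,i} - mean_i) · (x_{k,j} - mean_j), divisor n-1 = 5:
  S[X_1,X_1] = ((-3.6667)·(-3.6667) + (1.3333)·(1.3333) + (3.3333)·(3.3333) + (-1.6667)·(-1.6667) + (2.3333)·(2.3333) + (-1.6667)·(-1.6667)) / 5 = 37.3333/5 = 7.4667
  S[X_1,X_2] = ((-3.6667)·(4) + (1.3333)·(0) + (3.3333)·(1) + (-1.6667)·(-1) + (2.3333)·(-2) + (-1.6667)·(-2)) / 5 = -11/5 = -2.2
  S[X_2,X_2] = ((4)·(4) + (0)·(0) + (1)·(1) + (-1)·(-1) + (-2)·(-2) + (-2)·(-2)) / 5 = 26/5 = 5.2
  S = [[7.4667, -2.2],
 [-2.2, 5.2]].

Step 3 — invert S. det(S) = 7.4667·5.2 - (-2.2)² = 33.9867.
  S^{-1} = (1/det) · [[d, -b], [-b, a]] = [[0.153, 0.0647],
 [0.0647, 0.2197]].

Step 4 — quadratic form (x̄ - mu_0)^T · S^{-1} · (x̄ - mu_0):
  S^{-1} · (x̄ - mu_0) = (-0.0687, -0.9906),
  (x̄ - mu_0)^T · [...] = (1.6667)·(-0.0687) + (-5)·(-0.9906) = 4.8385.

Step 5 — scale by n: T² = 6 · 4.8385 = 29.031.

T² ≈ 29.031


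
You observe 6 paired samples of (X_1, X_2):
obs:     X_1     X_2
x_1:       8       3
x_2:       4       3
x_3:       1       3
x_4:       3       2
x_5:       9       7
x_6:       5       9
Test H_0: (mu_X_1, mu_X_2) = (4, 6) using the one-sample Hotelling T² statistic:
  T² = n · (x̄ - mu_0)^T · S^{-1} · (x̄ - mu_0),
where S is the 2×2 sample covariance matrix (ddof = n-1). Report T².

Step 1 — sample mean vector:
  mean(X_1) = (8 + 4 + 1 + 3 + 9 + 5) / 6 = 30/6 = 5
  mean(X_2) = (3 + 3 + 3 + 2 + 7 + 9) / 6 = 27/6 = 4.5
  x̄ = (5, 4.5),  deviation x̄ - mu_0 = (5, 4.5) - (4, 6) = (1, -1.5).

Step 2 — sample covariance matrix, S[i,j] = (1/(n-1)) · Σ_k (x_{k,i} - mean_i) · (x_{k,j} - mean_j), divisor n-1 = 5:
  S[X_1,X_1] = ((3)·(3) + (-1)·(-1) + (-4)·(-4) + (-2)·(-2) + (4)·(4) + (0)·(0)) / 5 = 46/5 = 9.2
  S[X_1,X_2] = ((3)·(-1.5) + (-1)·(-1.5) + (-4)·(-1.5) + (-2)·(-2.5) + (4)·(2.5) + (0)·(4.5)) / 5 = 18/5 = 3.6
  S[X_2,X_2] = ((-1.5)·(-1.5) + (-1.5)·(-1.5) + (-1.5)·(-1.5) + (-2.5)·(-2.5) + (2.5)·(2.5) + (4.5)·(4.5)) / 5 = 39.5/5 = 7.9
  S = [[9.2, 3.6],
 [3.6, 7.9]].

Step 3 — invert S. det(S) = 9.2·7.9 - (3.6)² = 59.72.
  S^{-1} = (1/det) · [[d, -b], [-b, a]] = [[0.1323, -0.0603],
 [-0.0603, 0.1541]].

Step 4 — quadratic form (x̄ - mu_0)^T · S^{-1} · (x̄ - mu_0):
  S^{-1} · (x̄ - mu_0) = (0.2227, -0.2914),
  (x̄ - mu_0)^T · [...] = (1)·(0.2227) + (-1.5)·(-0.2914) = 0.6597.

Step 5 — scale by n: T² = 6 · 0.6597 = 3.9585.

T² ≈ 3.9585


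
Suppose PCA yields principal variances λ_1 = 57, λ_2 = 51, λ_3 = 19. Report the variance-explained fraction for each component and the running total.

Step 1 — total variance = trace(Sigma) = Σ λ_i = 57 + 51 + 19 = 127.

Step 2 — fraction explained by component i = λ_i / Σ λ:
  PC1: 57/127 = 0.4488
  PC2: 51/127 = 0.4016
  PC3: 19/127 = 0.1496

Step 3 — cumulative fraction after k components = (λ_1 + ... + λ_k) / Σ λ:
  k = 1: 57/127 = 0.4488
  k = 2: (57 + 51)/127 = 108/127 = 0.8504
  k = 3: (57 + 51 + 19)/127 = 127/127 = 1

Summary (fraction, with percent):

explained: PC1 0.4488 (44.88%), PC2 0.4016 (40.16%), PC3 0.1496 (14.96%);  cumulative: 0.4488, 0.8504, 1


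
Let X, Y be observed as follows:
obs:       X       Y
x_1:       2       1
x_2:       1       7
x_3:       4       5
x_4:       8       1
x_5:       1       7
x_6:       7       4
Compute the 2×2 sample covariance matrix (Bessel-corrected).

Step 1 — column means:
  mean(X) = (2 + 1 + 4 + 8 + 1 + 7) / 6 = 23/6 = 3.8333
  mean(Y) = (1 + 7 + 5 + 1 + 7 + 4) / 6 = 25/6 = 4.1667

Step 2 — sample covariance S[i,j] = (1/(n-1)) · Σ_k (x_{k,i} - mean_i) · (x_{k,j} - mean_j), with n-1 = 5.
  S[X,X] = ((-1.8333)·(-1.8333) + (-2.8333)·(-2.8333) + (0.1667)·(0.1667) + (4.1667)·(4.1667) + (-2.8333)·(-2.8333) + (3.1667)·(3.1667)) / 5 = 46.8333/5 = 9.3667
  S[X,Y] = ((-1.8333)·(-3.1667) + (-2.8333)·(2.8333) + (0.1667)·(0.8333) + (4.1667)·(-3.1667) + (-2.8333)·(2.8333) + (3.1667)·(-0.1667)) / 5 = -23.8333/5 = -4.7667
  S[Y,Y] = ((-3.1667)·(-3.1667) + (2.8333)·(2.8333) + (0.8333)·(0.8333) + (-3.1667)·(-3.1667) + (2.8333)·(2.8333) + (-0.1667)·(-0.1667)) / 5 = 36.8333/5 = 7.3667

S is symmetric (S[j,i] = S[i,j]). Assembling:

S = [[9.3667, -4.7667],
 [-4.7667, 7.3667]]


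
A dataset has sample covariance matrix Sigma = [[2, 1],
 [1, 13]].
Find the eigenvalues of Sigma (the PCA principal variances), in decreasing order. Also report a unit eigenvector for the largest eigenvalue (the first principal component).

Step 1 — characteristic polynomial of 2×2 Sigma:
  det(Sigma - λI) = λ² - trace · λ + det = 0.
  trace = 2 + 13 = 15, det = 2·13 - (1)² = 25.
Step 2 — discriminant:
  Δ = trace² - 4·det = 225 - 100 = 125.
Step 3 — eigenvalues:
  λ = (trace ± √Δ)/2 = (15 ± 11.1803)/2,
  λ_1 = 13.0902,  λ_2 = 1.9098.

Step 4 — unit eigenvector for λ_1: solve (Sigma - λ_1 I)v = 0. First row:
  (2 - 13.0902)·v_x + (1)·v_y = 0, i.e. (-11.0902)·v_x + (1)·v_y = 0,
  so v ∝ (b, λ_1 - a) = (1, 11.0902) = u.
  ||u|| = √((1)² + (11.0902)²) = √(123.9919) ≈ 11.1352,
  v_1 = u/||u|| ≈ (0.0898, 0.996) (||v_1|| = 1).

λ_1 = 13.0902,  λ_2 = 1.9098;  v_1 ≈ (0.0898, 0.996)


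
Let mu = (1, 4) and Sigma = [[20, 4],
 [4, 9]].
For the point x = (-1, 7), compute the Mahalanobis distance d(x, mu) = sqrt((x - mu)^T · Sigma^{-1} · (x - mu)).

Step 1 — centre the observation: (x - mu) = (-2, 3).

Step 2 — invert Sigma. det(Sigma) = 20·9 - (4)² = 164.
  Sigma^{-1} = (1/det) · [[d, -b], [-b, a]] = [[0.0549, -0.0244],
 [-0.0244, 0.122]].

Step 3 — form the quadratic (x - mu)^T · Sigma^{-1} · (x - mu):
  Sigma^{-1} · (x - mu) = (-0.1829, 0.4146).
  (x - mu)^T · [Sigma^{-1} · (x - mu)] = (-2)·(-0.1829) + (3)·(0.4146) = 1.6098.

Step 4 — take square root: d = √(1.6098) ≈ 1.2688.

d(x, mu) = √(1.6098) ≈ 1.2688


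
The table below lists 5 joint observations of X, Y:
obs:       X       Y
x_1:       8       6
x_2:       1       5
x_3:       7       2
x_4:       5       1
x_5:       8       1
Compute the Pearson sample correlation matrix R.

Step 1 — column means:
  mean(X) = (8 + 1 + 7 + 5 + 8) / 5 = 29/5 = 5.8
  mean(Y) = (6 + 5 + 2 + 1 + 1) / 5 = 15/5 = 3

Step 2 — sample variances and covariances s[i,j] = (1/(n-1)) · Σ_k (x_{k,i} - mean_i) · (x_{k,j} - mean_j), with n-1 = 4:
  s[X,X] = ((2.2)·(2.2) + (-4.8)·(-4.8) + (1.2)·(1.2) + (-0.8)·(-0.8) + (2.2)·(2.2)) / 4 = 34.8/4 = 8.7
  s[X,Y] = ((2.2)·(3) + (-4.8)·(2) + (1.2)·(-1) + (-0.8)·(-2) + (2.2)·(-2)) / 4 = -7/4 = -1.75
  s[Y,Y] = ((3)·(3) + (2)·(2) + (-1)·(-1) + (-2)·(-2) + (-2)·(-2)) / 4 = 22/4 = 5.5
  Sample standard deviations s_i = √(s[i,i]):
  s(X) = √(8.7) = 2.9496
  s(Y) = √(5.5) = 2.3452

Step 3 — r_{ij} = s_{ij} / (s_i · s_j):
  r[X,X] = 1 (diagonal).
  r[X,Y] = -1.75 / (2.9496 · 2.3452) = -1.75 / 6.9174 = -0.253
  r[Y,Y] = 1 (diagonal).

R is symmetric with unit diagonal. Assembling:

R = [[1, -0.253],
 [-0.253, 1]]


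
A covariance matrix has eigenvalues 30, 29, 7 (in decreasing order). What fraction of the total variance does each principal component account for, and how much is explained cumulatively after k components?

Step 1 — total variance = trace(Sigma) = Σ λ_i = 30 + 29 + 7 = 66.

Step 2 — fraction explained by component i = λ_i / Σ λ:
  PC1: 30/66 = 0.4545
  PC2: 29/66 = 0.4394
  PC3: 7/66 = 0.1061

Step 3 — cumulative fraction after k components = (λ_1 + ... + λ_k) / Σ λ:
  k = 1: 30/66 = 0.4545
  k = 2: (30 + 29)/66 = 59/66 = 0.8939
  k = 3: (30 + 29 + 7)/66 = 66/66 = 1

Summary (fraction, with percent):

explained: PC1 0.4545 (45.45%), PC2 0.4394 (43.94%), PC3 0.1061 (10.61%);  cumulative: 0.4545, 0.8939, 1


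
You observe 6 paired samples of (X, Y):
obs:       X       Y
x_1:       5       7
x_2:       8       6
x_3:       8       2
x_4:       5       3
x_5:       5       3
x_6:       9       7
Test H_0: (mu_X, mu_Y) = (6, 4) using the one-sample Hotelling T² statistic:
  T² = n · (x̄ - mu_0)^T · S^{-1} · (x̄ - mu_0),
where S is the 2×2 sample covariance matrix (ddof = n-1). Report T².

Step 1 — sample mean vector:
  mean(X) = (5 + 8 + 8 + 5 + 5 + 9) / 6 = 40/6 = 6.6667
  mean(Y) = (7 + 6 + 2 + 3 + 3 + 7) / 6 = 28/6 = 4.6667
  x̄ = (6.6667, 4.6667),  deviation x̄ - mu_0 = (6.6667, 4.6667) - (6, 4) = (0.6667, 0.6667).

Step 2 — sample covariance matrix, S[i,j] = (1/(n-1)) · Σ_k (x_{k,i} - mean_i) · (x_{k,j} - mean_j), divisor n-1 = 5:
  S[X,X] = ((-1.6667)·(-1.6667) + (1.3333)·(1.3333) + (1.3333)·(1.3333) + (-1.6667)·(-1.6667) + (-1.6667)·(-1.6667) + (2.3333)·(2.3333)) / 5 = 17.3333/5 = 3.4667
  S[X,Y] = ((-1.6667)·(2.3333) + (1.3333)·(1.3333) + (1.3333)·(-2.6667) + (-1.6667)·(-1.6667) + (-1.6667)·(-1.6667) + (2.3333)·(2.3333)) / 5 = 5.3333/5 = 1.0667
  S[Y,Y] = ((2.3333)·(2.3333) + (1.3333)·(1.3333) + (-2.6667)·(-2.6667) + (-1.6667)·(-1.6667) + (-1.6667)·(-1.6667) + (2.3333)·(2.3333)) / 5 = 25.3333/5 = 5.0667
  S = [[3.4667, 1.0667],
 [1.0667, 5.0667]].

Step 3 — invert S. det(S) = 3.4667·5.0667 - (1.0667)² = 16.4267.
  S^{-1} = (1/det) · [[d, -b], [-b, a]] = [[0.3084, -0.0649],
 [-0.0649, 0.211]].

Step 4 — quadratic form (x̄ - mu_0)^T · S^{-1} · (x̄ - mu_0):
  S^{-1} · (x̄ - mu_0) = (0.1623, 0.0974),
  (x̄ - mu_0)^T · [...] = (0.6667)·(0.1623) + (0.6667)·(0.0974) = 0.1732.

Step 5 — scale by n: T² = 6 · 0.1732 = 1.039.

T² ≈ 1.039


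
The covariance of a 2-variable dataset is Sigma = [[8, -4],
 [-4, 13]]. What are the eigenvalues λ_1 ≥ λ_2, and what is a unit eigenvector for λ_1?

Step 1 — characteristic polynomial of 2×2 Sigma:
  det(Sigma - λI) = λ² - trace · λ + det = 0.
  trace = 8 + 13 = 21, det = 8·13 - (-4)² = 88.
Step 2 — discriminant:
  Δ = trace² - 4·det = 441 - 352 = 89.
Step 3 — eigenvalues:
  λ = (trace ± √Δ)/2 = (21 ± 9.434)/2,
  λ_1 = 15.217,  λ_2 = 5.783.

Step 4 — unit eigenvector for λ_1: solve (Sigma - λ_1 I)v = 0. First row:
  (8 - 15.217)·v_x + (-4)·v_y = 0, i.e. (-7.217)·v_x + (-4)·v_y = 0,
  so v ∝ (b, λ_1 - a) = (-4, 7.217); multiply by -1 so the first entry is positive: u = (4, -7.217).
  ||u|| = √((4)² + (-7.217)²) = √(68.085) ≈ 8.2514,
  v_1 = u/||u|| ≈ (0.4848, -0.8746) (||v_1|| = 1).

λ_1 = 15.217,  λ_2 = 5.783;  v_1 ≈ (0.4848, -0.8746)


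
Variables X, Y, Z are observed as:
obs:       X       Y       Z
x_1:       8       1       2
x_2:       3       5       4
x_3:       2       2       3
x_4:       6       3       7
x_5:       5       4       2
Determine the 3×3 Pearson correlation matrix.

Step 1 — column means:
  mean(X) = (8 + 3 + 2 + 6 + 5) / 5 = 24/5 = 4.8
  mean(Y) = (1 + 5 + 2 + 3 + 4) / 5 = 15/5 = 3
  mean(Z) = (2 + 4 + 3 + 7 + 2) / 5 = 18/5 = 3.6

Step 2 — sample variances and covariances s[i,j] = (1/(n-1)) · Σ_k (x_{k,i} - mean_i) · (x_{k,j} - mean_j), with n-1 = 4:
  s[X,X] = ((3.2)·(3.2) + (-1.8)·(-1.8) + (-2.8)·(-2.8) + (1.2)·(1.2) + (0.2)·(0.2)) / 4 = 22.8/4 = 5.7
  s[X,Y] = ((3.2)·(-2) + (-1.8)·(2) + (-2.8)·(-1) + (1.2)·(0) + (0.2)·(1)) / 4 = -7/4 = -1.75
  s[X,Z] = ((3.2)·(-1.6) + (-1.8)·(0.4) + (-2.8)·(-0.6) + (1.2)·(3.4) + (0.2)·(-1.6)) / 4 = -0.4/4 = -0.1
  s[Y,Y] = ((-2)·(-2) + (2)·(2) + (-1)·(-1) + (0)·(0) + (1)·(1)) / 4 = 10/4 = 2.5
  s[Y,Z] = ((-2)·(-1.6) + (2)·(0.4) + (-1)·(-0.6) + (0)·(3.4) + (1)·(-1.6)) / 4 = 3/4 = 0.75
  s[Z,Z] = ((-1.6)·(-1.6) + (0.4)·(0.4) + (-0.6)·(-0.6) + (3.4)·(3.4) + (-1.6)·(-1.6)) / 4 = 17.2/4 = 4.3
  Sample standard deviations s_i = √(s[i,i]):
  s(X) = √(5.7) = 2.3875
  s(Y) = √(2.5) = 1.5811
  s(Z) = √(4.3) = 2.0736

Step 3 — r_{ij} = s_{ij} / (s_i · s_j):
  r[X,X] = 1 (diagonal).
  r[X,Y] = -1.75 / (2.3875 · 1.5811) = -1.75 / 3.7749 = -0.4636
  r[X,Z] = -0.1 / (2.3875 · 2.0736) = -0.1 / 4.9508 = -0.0202
  r[Y,Y] = 1 (diagonal).
  r[Y,Z] = 0.75 / (1.5811 · 2.0736) = 0.75 / 3.2787 = 0.2287
  r[Z,Z] = 1 (diagonal).

R is symmetric with unit diagonal. Assembling:

R = [[1, -0.4636, -0.0202],
 [-0.4636, 1, 0.2287],
 [-0.0202, 0.2287, 1]]


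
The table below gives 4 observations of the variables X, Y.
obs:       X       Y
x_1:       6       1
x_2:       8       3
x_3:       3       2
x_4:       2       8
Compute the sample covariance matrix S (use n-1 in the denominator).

Step 1 — column means:
  mean(X) = (6 + 8 + 3 + 2) / 4 = 19/4 = 4.75
  mean(Y) = (1 + 3 + 2 + 8) / 4 = 14/4 = 3.5

Step 2 — sample covariance S[i,j] = (1/(n-1)) · Σ_k (x_{k,i} - mean_i) · (x_{k,j} - mean_j), with n-1 = 3.
  S[X,X] = ((1.25)·(1.25) + (3.25)·(3.25) + (-1.75)·(-1.75) + (-2.75)·(-2.75)) / 3 = 22.75/3 = 7.5833
  S[X,Y] = ((1.25)·(-2.5) + (3.25)·(-0.5) + (-1.75)·(-1.5) + (-2.75)·(4.5)) / 3 = -14.5/3 = -4.8333
  S[Y,Y] = ((-2.5)·(-2.5) + (-0.5)·(-0.5) + (-1.5)·(-1.5) + (4.5)·(4.5)) / 3 = 29/3 = 9.6667

S is symmetric (S[j,i] = S[i,j]). Assembling:

S = [[7.5833, -4.8333],
 [-4.8333, 9.6667]]


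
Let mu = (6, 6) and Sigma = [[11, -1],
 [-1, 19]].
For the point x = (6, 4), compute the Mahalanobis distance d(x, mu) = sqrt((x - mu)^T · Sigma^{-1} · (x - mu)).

Step 1 — centre the observation: (x - mu) = (0, -2).

Step 2 — invert Sigma. det(Sigma) = 11·19 - (-1)² = 208.
  Sigma^{-1} = (1/det) · [[d, -b], [-b, a]] = [[0.0913, 0.0048],
 [0.0048, 0.0529]].

Step 3 — form the quadratic (x - mu)^T · Sigma^{-1} · (x - mu):
  Sigma^{-1} · (x - mu) = (-0.0096, -0.1058).
  (x - mu)^T · [Sigma^{-1} · (x - mu)] = (0)·(-0.0096) + (-2)·(-0.1058) = 0.2115.

Step 4 — take square root: d = √(0.2115) ≈ 0.4599.

d(x, mu) = √(0.2115) ≈ 0.4599


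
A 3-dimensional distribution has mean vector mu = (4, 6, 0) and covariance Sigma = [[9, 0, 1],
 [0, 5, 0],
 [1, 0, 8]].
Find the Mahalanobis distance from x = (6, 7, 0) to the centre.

Step 1 — centre the observation: (x - mu) = (2, 1, 0).

Step 2 — invert Sigma (cofactor / det for 3×3, or solve directly):
  Sigma^{-1} = [[0.1127, 0, -0.0141],
 [0, 0.2, 0],
 [-0.0141, 0, 0.1268]].

Step 3 — form the quadratic (x - mu)^T · Sigma^{-1} · (x - mu):
  Sigma^{-1} · (x - mu) = (0.2254, 0.2, -0.0282).
  (x - mu)^T · [Sigma^{-1} · (x - mu)] = (2)·(0.2254) + (1)·(0.2) + (0)·(-0.0282) = 0.6507.

Step 4 — take square root: d = √(0.6507) ≈ 0.8067.

d(x, mu) = √(0.6507) ≈ 0.8067


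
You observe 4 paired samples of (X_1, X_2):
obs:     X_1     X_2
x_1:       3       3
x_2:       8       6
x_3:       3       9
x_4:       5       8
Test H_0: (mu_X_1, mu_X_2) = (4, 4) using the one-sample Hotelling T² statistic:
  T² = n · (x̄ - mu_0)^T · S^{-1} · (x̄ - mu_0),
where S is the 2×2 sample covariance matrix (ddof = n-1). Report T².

Step 1 — sample mean vector:
  mean(X_1) = (3 + 8 + 3 + 5) / 4 = 19/4 = 4.75
  mean(X_2) = (3 + 6 + 9 + 8) / 4 = 26/4 = 6.5
  x̄ = (4.75, 6.5),  deviation x̄ - mu_0 = (4.75, 6.5) - (4, 4) = (0.75, 2.5).

Step 2 — sample covariance matrix, S[i,j] = (1/(n-1)) · Σ_k (x_{k,i} - mean_i) · (x_{k,j} - mean_j), divisor n-1 = 3:
  S[X_1,X_1] = ((-1.75)·(-1.75) + (3.25)·(3.25) + (-1.75)·(-1.75) + (0.25)·(0.25)) / 3 = 16.75/3 = 5.5833
  S[X_1,X_2] = ((-1.75)·(-3.5) + (3.25)·(-0.5) + (-1.75)·(2.5) + (0.25)·(1.5)) / 3 = 0.5/3 = 0.1667
  S[X_2,X_2] = ((-3.5)·(-3.5) + (-0.5)·(-0.5) + (2.5)·(2.5) + (1.5)·(1.5)) / 3 = 21/3 = 7
  S = [[5.5833, 0.1667],
 [0.1667, 7]].

Step 3 — invert S. det(S) = 5.5833·7 - (0.1667)² = 39.0556.
  S^{-1} = (1/det) · [[d, -b], [-b, a]] = [[0.1792, -0.0043],
 [-0.0043, 0.143]].

Step 4 — quadratic form (x̄ - mu_0)^T · S^{-1} · (x̄ - mu_0):
  S^{-1} · (x̄ - mu_0) = (0.1238, 0.3542),
  (x̄ - mu_0)^T · [...] = (0.75)·(0.1238) + (2.5)·(0.3542) = 0.9783.

Step 5 — scale by n: T² = 4 · 0.9783 = 3.9132.

T² ≈ 3.9132


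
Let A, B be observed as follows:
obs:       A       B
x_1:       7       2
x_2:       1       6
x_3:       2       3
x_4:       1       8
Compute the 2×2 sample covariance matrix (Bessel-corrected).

Step 1 — column means:
  mean(A) = (7 + 1 + 2 + 1) / 4 = 11/4 = 2.75
  mean(B) = (2 + 6 + 3 + 8) / 4 = 19/4 = 4.75

Step 2 — sample covariance S[i,j] = (1/(n-1)) · Σ_k (x_{k,i} - mean_i) · (x_{k,j} - mean_j), with n-1 = 3.
  S[A,A] = ((4.25)·(4.25) + (-1.75)·(-1.75) + (-0.75)·(-0.75) + (-1.75)·(-1.75)) / 3 = 24.75/3 = 8.25
  S[A,B] = ((4.25)·(-2.75) + (-1.75)·(1.25) + (-0.75)·(-1.75) + (-1.75)·(3.25)) / 3 = -18.25/3 = -6.0833
  S[B,B] = ((-2.75)·(-2.75) + (1.25)·(1.25) + (-1.75)·(-1.75) + (3.25)·(3.25)) / 3 = 22.75/3 = 7.5833

S is symmetric (S[j,i] = S[i,j]). Assembling:

S = [[8.25, -6.0833],
 [-6.0833, 7.5833]]


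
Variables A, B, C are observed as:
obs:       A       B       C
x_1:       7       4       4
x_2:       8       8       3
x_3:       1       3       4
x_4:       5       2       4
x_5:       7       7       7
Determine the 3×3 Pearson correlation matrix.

Step 1 — column means:
  mean(A) = (7 + 8 + 1 + 5 + 7) / 5 = 28/5 = 5.6
  mean(B) = (4 + 8 + 3 + 2 + 7) / 5 = 24/5 = 4.8
  mean(C) = (4 + 3 + 4 + 4 + 7) / 5 = 22/5 = 4.4

Step 2 — sample variances and covariances s[i,j] = (1/(n-1)) · Σ_k (x_{k,i} - mean_i) · (x_{k,j} - mean_j), with n-1 = 4:
  s[A,A] = ((1.4)·(1.4) + (2.4)·(2.4) + (-4.6)·(-4.6) + (-0.6)·(-0.6) + (1.4)·(1.4)) / 4 = 31.2/4 = 7.8
  s[A,B] = ((1.4)·(-0.8) + (2.4)·(3.2) + (-4.6)·(-1.8) + (-0.6)·(-2.8) + (1.4)·(2.2)) / 4 = 19.6/4 = 4.9
  s[A,C] = ((1.4)·(-0.4) + (2.4)·(-1.4) + (-4.6)·(-0.4) + (-0.6)·(-0.4) + (1.4)·(2.6)) / 4 = 1.8/4 = 0.45
  s[B,B] = ((-0.8)·(-0.8) + (3.2)·(3.2) + (-1.8)·(-1.8) + (-2.8)·(-2.8) + (2.2)·(2.2)) / 4 = 26.8/4 = 6.7
  s[B,C] = ((-0.8)·(-0.4) + (3.2)·(-1.4) + (-1.8)·(-0.4) + (-2.8)·(-0.4) + (2.2)·(2.6)) / 4 = 3.4/4 = 0.85
  s[C,C] = ((-0.4)·(-0.4) + (-1.4)·(-1.4) + (-0.4)·(-0.4) + (-0.4)·(-0.4) + (2.6)·(2.6)) / 4 = 9.2/4 = 2.3
  Sample standard deviations s_i = √(s[i,i]):
  s(A) = √(7.8) = 2.7928
  s(B) = √(6.7) = 2.5884
  s(C) = √(2.3) = 1.5166

Step 3 — r_{ij} = s_{ij} / (s_i · s_j):
  r[A,A] = 1 (diagonal).
  r[A,B] = 4.9 / (2.7928 · 2.5884) = 4.9 / 7.2291 = 0.6778
  r[A,C] = 0.45 / (2.7928 · 1.5166) = 0.45 / 4.2356 = 0.1062
  r[B,B] = 1 (diagonal).
  r[B,C] = 0.85 / (2.5884 · 1.5166) = 0.85 / 3.9256 = 0.2165
  r[C,C] = 1 (diagonal).

R is symmetric with unit diagonal. Assembling:

R = [[1, 0.6778, 0.1062],
 [0.6778, 1, 0.2165],
 [0.1062, 0.2165, 1]]


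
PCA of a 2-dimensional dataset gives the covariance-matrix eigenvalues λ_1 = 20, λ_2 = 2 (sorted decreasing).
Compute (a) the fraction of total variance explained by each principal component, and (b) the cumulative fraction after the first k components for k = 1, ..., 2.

Step 1 — total variance = trace(Sigma) = Σ λ_i = 20 + 2 = 22.

Step 2 — fraction explained by component i = λ_i / Σ λ:
  PC1: 20/22 = 0.9091
  PC2: 2/22 = 0.0909

Step 3 — cumulative fraction after k components = (λ_1 + ... + λ_k) / Σ λ:
  k = 1: 20/22 = 0.9091
  k = 2: (20 + 2)/22 = 22/22 = 1

Summary (fraction, with percent):

explained: PC1 0.9091 (90.91%), PC2 0.0909 (9.09%);  cumulative: 0.9091, 1


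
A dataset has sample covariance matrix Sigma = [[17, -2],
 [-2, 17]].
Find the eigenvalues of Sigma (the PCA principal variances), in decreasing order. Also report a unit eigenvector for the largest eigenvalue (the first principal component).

Step 1 — characteristic polynomial of 2×2 Sigma:
  det(Sigma - λI) = λ² - trace · λ + det = 0.
  trace = 17 + 17 = 34, det = 17·17 - (-2)² = 285.
Step 2 — discriminant:
  Δ = trace² - 4·det = 1156 - 1140 = 16.
Step 3 — eigenvalues:
  λ = (trace ± √Δ)/2 = (34 ± 4)/2,
  λ_1 = 19,  λ_2 = 15.

Step 4 — unit eigenvector for λ_1: solve (Sigma - λ_1 I)v = 0. First row:
  (17 - 19)·v_x + (-2)·v_y = 0, i.e. (-2)·v_x + (-2)·v_y = 0,
  so v ∝ (b, λ_1 - a) = (-2, 2); multiply by -1 so the first entry is positive: u = (2, -2).
  ||u|| = √((2)² + (-2)²) = √(8) ≈ 2.8284,
  v_1 = u/||u|| ≈ (0.7071, -0.7071) (||v_1|| = 1).

λ_1 = 19,  λ_2 = 15;  v_1 ≈ (0.7071, -0.7071)


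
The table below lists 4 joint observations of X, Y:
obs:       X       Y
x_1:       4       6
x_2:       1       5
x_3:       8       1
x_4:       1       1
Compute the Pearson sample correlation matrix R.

Step 1 — column means:
  mean(X) = (4 + 1 + 8 + 1) / 4 = 14/4 = 3.5
  mean(Y) = (6 + 5 + 1 + 1) / 4 = 13/4 = 3.25

Step 2 — sample variances and covariances s[i,j] = (1/(n-1)) · Σ_k (x_{k,i} - mean_i) · (x_{k,j} - mean_j), with n-1 = 3:
  s[X,X] = ((0.5)·(0.5) + (-2.5)·(-2.5) + (4.5)·(4.5) + (-2.5)·(-2.5)) / 3 = 33/3 = 11
  s[X,Y] = ((0.5)·(2.75) + (-2.5)·(1.75) + (4.5)·(-2.25) + (-2.5)·(-2.25)) / 3 = -7.5/3 = -2.5
  s[Y,Y] = ((2.75)·(2.75) + (1.75)·(1.75) + (-2.25)·(-2.25) + (-2.25)·(-2.25)) / 3 = 20.75/3 = 6.9167
  Sample standard deviations s_i = √(s[i,i]):
  s(X) = √(11) = 3.3166
  s(Y) = √(6.9167) = 2.63

Step 3 — r_{ij} = s_{ij} / (s_i · s_j):
  r[X,X] = 1 (diagonal).
  r[X,Y] = -2.5 / (3.3166 · 2.63) = -2.5 / 8.7226 = -0.2866
  r[Y,Y] = 1 (diagonal).

R is symmetric with unit diagonal. Assembling:

R = [[1, -0.2866],
 [-0.2866, 1]]


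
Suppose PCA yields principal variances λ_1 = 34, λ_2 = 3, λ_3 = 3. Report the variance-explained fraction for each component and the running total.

Step 1 — total variance = trace(Sigma) = Σ λ_i = 34 + 3 + 3 = 40.

Step 2 — fraction explained by component i = λ_i / Σ λ:
  PC1: 34/40 = 0.85
  PC2: 3/40 = 0.075
  PC3: 3/40 = 0.075

Step 3 — cumulative fraction after k components = (λ_1 + ... + λ_k) / Σ λ:
  k = 1: 34/40 = 0.85
  k = 2: (34 + 3)/40 = 37/40 = 0.925
  k = 3: (34 + 3 + 3)/40 = 40/40 = 1

Summary (fraction, with percent):

explained: PC1 0.85 (85%), PC2 0.075 (7.5%), PC3 0.075 (7.5%);  cumulative: 0.85, 0.925, 1


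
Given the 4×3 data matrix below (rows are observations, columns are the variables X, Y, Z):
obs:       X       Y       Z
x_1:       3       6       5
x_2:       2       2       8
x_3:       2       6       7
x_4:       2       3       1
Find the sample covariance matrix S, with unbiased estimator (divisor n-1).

Step 1 — column means:
  mean(X) = (3 + 2 + 2 + 2) / 4 = 9/4 = 2.25
  mean(Y) = (6 + 2 + 6 + 3) / 4 = 17/4 = 4.25
  mean(Z) = (5 + 8 + 7 + 1) / 4 = 21/4 = 5.25

Step 2 — sample covariance S[i,j] = (1/(n-1)) · Σ_k (x_{k,i} - mean_i) · (x_{k,j} - mean_j), with n-1 = 3.
  S[X,X] = ((0.75)·(0.75) + (-0.25)·(-0.25) + (-0.25)·(-0.25) + (-0.25)·(-0.25)) / 3 = 0.75/3 = 0.25
  S[X,Y] = ((0.75)·(1.75) + (-0.25)·(-2.25) + (-0.25)·(1.75) + (-0.25)·(-1.25)) / 3 = 1.75/3 = 0.5833
  S[X,Z] = ((0.75)·(-0.25) + (-0.25)·(2.75) + (-0.25)·(1.75) + (-0.25)·(-4.25)) / 3 = -0.25/3 = -0.0833
  S[Y,Y] = ((1.75)·(1.75) + (-2.25)·(-2.25) + (1.75)·(1.75) + (-1.25)·(-1.25)) / 3 = 12.75/3 = 4.25
  S[Y,Z] = ((1.75)·(-0.25) + (-2.25)·(2.75) + (1.75)·(1.75) + (-1.25)·(-4.25)) / 3 = 1.75/3 = 0.5833
  S[Z,Z] = ((-0.25)·(-0.25) + (2.75)·(2.75) + (1.75)·(1.75) + (-4.25)·(-4.25)) / 3 = 28.75/3 = 9.5833

S is symmetric (S[j,i] = S[i,j]). Assembling:

S = [[0.25, 0.5833, -0.0833],
 [0.5833, 4.25, 0.5833],
 [-0.0833, 0.5833, 9.5833]]


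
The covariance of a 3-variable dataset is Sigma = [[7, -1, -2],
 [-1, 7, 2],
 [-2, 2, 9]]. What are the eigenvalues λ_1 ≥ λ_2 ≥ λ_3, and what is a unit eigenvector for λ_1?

Step 1 — characteristic polynomial p(λ) = det(λI - Sigma) = λ³ - tr·λ² + c_1·λ - det, where tr = trace, c_1 = sum of the principal 2×2 minors, det = det(Sigma):
  tr = 7 + 7 + 9 = 23,
  c_1 = (7·7 - (-1)²) + (7·9 - (-2)²) + (7·9 - (2)²) = 48 + 59 + 59 = 166,
  det = 7·(7·9 - (2)²) - (-1)·((-1)·9 - (2)·(-2)) + (-2)·((-1)·(2) - 7·(-2)) = 7·(59) - (-1)·(-5) + (-2)·(12) = 384.
  So p(λ) = λ³ - 23λ² + 166λ - 384.
Step 2 — look for an integer root (rational root theorem: any rational root is an integer divisor of 384). Testing λ = 6:
  p(6) = 216 - 828 + 996 - 384 = 0  ✓
  Dividing out (λ - 6): p(λ) = (λ - 6)(λ² - 17λ + 64).
Step 3 — remaining eigenvalues from the quadratic λ² - 17λ + 64 = 0:
  Δ = 17² - 4·64 = 289 - 256 = 33,  λ = (17 ± √33)/2 = (17 ± 5.7446)/2 ≈ 11.3723 or 5.6277.
  Sorted: λ_1 = 11.3723,  λ_2 = 6,  λ_3 = 5.6277  (check: sum = 23 = tr ✓).

Step 4 — unit eigenvector for λ_1 ≈ 11.3723: v spans the null space of (Sigma - λ_1 I), whose rows are
  r_1 = (-4.3723, -1, -2),  r_2 = (-1, -4.3723, 2),  r_3 = (-2, 2, -2.3723).
  v is orthogonal to every row, so take v ∝ r_1 × r_2 = ((-1)·(2) - (-2)·(-4.3723), (-2)·(-1) - (-4.3723)·(2), (-4.3723)·(-4.3723) - (-1)·(-1)) ≈ (-10.7446, 10.7446, 18.1168).
  Rescale (multiply by -1 so the first nonzero entry is positive): u = (10.7446, -10.7446, -18.1168).
  ||u|| = √((10.7446)² + (-10.7446)² + (-18.1168)²) = √(559.1113) ≈ 23.6455,  v_1 = u/||u|| ≈ (0.4544, -0.4544, -0.7662) (||v_1|| = 1).

λ_1 = 11.3723,  λ_2 = 6,  λ_3 = 5.6277;  v_1 ≈ (0.4544, -0.4544, -0.7662)


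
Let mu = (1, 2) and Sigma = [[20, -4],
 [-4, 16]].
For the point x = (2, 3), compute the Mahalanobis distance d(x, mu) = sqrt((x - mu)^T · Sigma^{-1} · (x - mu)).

Step 1 — centre the observation: (x - mu) = (1, 1).

Step 2 — invert Sigma. det(Sigma) = 20·16 - (-4)² = 304.
  Sigma^{-1} = (1/det) · [[d, -b], [-b, a]] = [[0.0526, 0.0132],
 [0.0132, 0.0658]].

Step 3 — form the quadratic (x - mu)^T · Sigma^{-1} · (x - mu):
  Sigma^{-1} · (x - mu) = (0.0658, 0.0789).
  (x - mu)^T · [Sigma^{-1} · (x - mu)] = (1)·(0.0658) + (1)·(0.0789) = 0.1447.

Step 4 — take square root: d = √(0.1447) ≈ 0.3804.

d(x, mu) = √(0.1447) ≈ 0.3804


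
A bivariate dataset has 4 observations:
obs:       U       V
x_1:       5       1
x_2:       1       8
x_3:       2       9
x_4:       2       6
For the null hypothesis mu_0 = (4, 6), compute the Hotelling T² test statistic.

Step 1 — sample mean vector:
  mean(U) = (5 + 1 + 2 + 2) / 4 = 10/4 = 2.5
  mean(V) = (1 + 8 + 9 + 6) / 4 = 24/4 = 6
  x̄ = (2.5, 6),  deviation x̄ - mu_0 = (2.5, 6) - (4, 6) = (-1.5, 0).

Step 2 — sample covariance matrix, S[i,j] = (1/(n-1)) · Σ_k (x_{k,i} - mean_i) · (x_{k,j} - mean_j), divisor n-1 = 3:
  S[U,U] = ((2.5)·(2.5) + (-1.5)·(-1.5) + (-0.5)·(-0.5) + (-0.5)·(-0.5)) / 3 = 9/3 = 3
  S[U,V] = ((2.5)·(-5) + (-1.5)·(2) + (-0.5)·(3) + (-0.5)·(0)) / 3 = -17/3 = -5.6667
  S[V,V] = ((-5)·(-5) + (2)·(2) + (3)·(3) + (0)·(0)) / 3 = 38/3 = 12.6667
  S = [[3, -5.6667],
 [-5.6667, 12.6667]].

Step 3 — invert S. det(S) = 3·12.6667 - (-5.6667)² = 5.8889.
  S^{-1} = (1/det) · [[d, -b], [-b, a]] = [[2.1509, 0.9623],
 [0.9623, 0.5094]].

Step 4 — quadratic form (x̄ - mu_0)^T · S^{-1} · (x̄ - mu_0):
  S^{-1} · (x̄ - mu_0) = (-3.2264, -1.4434),
  (x̄ - mu_0)^T · [...] = (-1.5)·(-3.2264) + (0)·(-1.4434) = 4.8396.

Step 5 — scale by n: T² = 4 · 4.8396 = 19.3585.

T² ≈ 19.3585


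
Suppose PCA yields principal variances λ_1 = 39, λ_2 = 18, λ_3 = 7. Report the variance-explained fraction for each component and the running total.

Step 1 — total variance = trace(Sigma) = Σ λ_i = 39 + 18 + 7 = 64.

Step 2 — fraction explained by component i = λ_i / Σ λ:
  PC1: 39/64 = 0.6094
  PC2: 18/64 = 0.2812
  PC3: 7/64 = 0.1094

Step 3 — cumulative fraction after k components = (λ_1 + ... + λ_k) / Σ λ:
  k = 1: 39/64 = 0.6094
  k = 2: (39 + 18)/64 = 57/64 = 0.8906
  k = 3: (39 + 18 + 7)/64 = 64/64 = 1

Summary (fraction, with percent):

explained: PC1 0.6094 (60.94%), PC2 0.2812 (28.12%), PC3 0.1094 (10.94%);  cumulative: 0.6094, 0.8906, 1


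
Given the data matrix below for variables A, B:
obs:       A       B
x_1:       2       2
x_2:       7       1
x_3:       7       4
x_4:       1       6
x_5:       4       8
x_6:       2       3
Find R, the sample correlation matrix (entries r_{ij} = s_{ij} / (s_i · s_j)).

Step 1 — column means:
  mean(A) = (2 + 7 + 7 + 1 + 4 + 2) / 6 = 23/6 = 3.8333
  mean(B) = (2 + 1 + 4 + 6 + 8 + 3) / 6 = 24/6 = 4

Step 2 — sample variances and covariances s[i,j] = (1/(n-1)) · Σ_k (x_{k,i} - mean_i) · (x_{k,j} - mean_j), with n-1 = 5:
  s[A,A] = ((-1.8333)·(-1.8333) + (3.1667)·(3.1667) + (3.1667)·(3.1667) + (-2.8333)·(-2.8333) + (0.1667)·(0.1667) + (-1.8333)·(-1.8333)) / 5 = 34.8333/5 = 6.9667
  s[A,B] = ((-1.8333)·(-2) + (3.1667)·(-3) + (3.1667)·(0) + (-2.8333)·(2) + (0.1667)·(4) + (-1.8333)·(-1)) / 5 = -9/5 = -1.8
  s[B,B] = ((-2)·(-2) + (-3)·(-3) + (0)·(0) + (2)·(2) + (4)·(4) + (-1)·(-1)) / 5 = 34/5 = 6.8
  Sample standard deviations s_i = √(s[i,i]):
  s(A) = √(6.9667) = 2.6394
  s(B) = √(6.8) = 2.6077

Step 3 — r_{ij} = s_{ij} / (s_i · s_j):
  r[A,A] = 1 (diagonal).
  r[A,B] = -1.8 / (2.6394 · 2.6077) = -1.8 / 6.8828 = -0.2615
  r[B,B] = 1 (diagonal).

R is symmetric with unit diagonal. Assembling:

R = [[1, -0.2615],
 [-0.2615, 1]]


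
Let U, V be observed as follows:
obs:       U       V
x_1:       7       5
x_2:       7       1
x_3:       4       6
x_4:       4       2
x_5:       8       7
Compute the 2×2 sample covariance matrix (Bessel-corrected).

Step 1 — column means:
  mean(U) = (7 + 7 + 4 + 4 + 8) / 5 = 30/5 = 6
  mean(V) = (5 + 1 + 6 + 2 + 7) / 5 = 21/5 = 4.2

Step 2 — sample covariance S[i,j] = (1/(n-1)) · Σ_k (x_{k,i} - mean_i) · (x_{k,j} - mean_j), with n-1 = 4.
  S[U,U] = ((1)·(1) + (1)·(1) + (-2)·(-2) + (-2)·(-2) + (2)·(2)) / 4 = 14/4 = 3.5
  S[U,V] = ((1)·(0.8) + (1)·(-3.2) + (-2)·(1.8) + (-2)·(-2.2) + (2)·(2.8)) / 4 = 4/4 = 1
  S[V,V] = ((0.8)·(0.8) + (-3.2)·(-3.2) + (1.8)·(1.8) + (-2.2)·(-2.2) + (2.8)·(2.8)) / 4 = 26.8/4 = 6.7

S is symmetric (S[j,i] = S[i,j]). Assembling:

S = [[3.5, 1],
 [1, 6.7]]


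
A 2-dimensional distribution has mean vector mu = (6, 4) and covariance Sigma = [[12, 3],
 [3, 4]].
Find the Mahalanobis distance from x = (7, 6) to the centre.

Step 1 — centre the observation: (x - mu) = (1, 2).

Step 2 — invert Sigma. det(Sigma) = 12·4 - (3)² = 39.
  Sigma^{-1} = (1/det) · [[d, -b], [-b, a]] = [[0.1026, -0.0769],
 [-0.0769, 0.3077]].

Step 3 — form the quadratic (x - mu)^T · Sigma^{-1} · (x - mu):
  Sigma^{-1} · (x - mu) = (-0.0513, 0.5385).
  (x - mu)^T · [Sigma^{-1} · (x - mu)] = (1)·(-0.0513) + (2)·(0.5385) = 1.0256.

Step 4 — take square root: d = √(1.0256) ≈ 1.0127.

d(x, mu) = √(1.0256) ≈ 1.0127


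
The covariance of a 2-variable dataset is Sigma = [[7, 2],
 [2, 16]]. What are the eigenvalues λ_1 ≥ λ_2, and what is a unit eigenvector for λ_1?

Step 1 — characteristic polynomial of 2×2 Sigma:
  det(Sigma - λI) = λ² - trace · λ + det = 0.
  trace = 7 + 16 = 23, det = 7·16 - (2)² = 108.
Step 2 — discriminant:
  Δ = trace² - 4·det = 529 - 432 = 97.
Step 3 — eigenvalues:
  λ = (trace ± √Δ)/2 = (23 ± 9.8489)/2,
  λ_1 = 16.4244,  λ_2 = 6.5756.

Step 4 — unit eigenvector for λ_1: solve (Sigma - λ_1 I)v = 0. First row:
  (7 - 16.4244)·v_x + (2)·v_y = 0, i.e. (-9.4244)·v_x + (2)·v_y = 0,
  so v ∝ (b, λ_1 - a) = (2, 9.4244) = u.
  ||u|| = √((2)² + (9.4244)²) = √(92.8199) ≈ 9.6343,
  v_1 = u/||u|| ≈ (0.2076, 0.9782) (||v_1|| = 1).

λ_1 = 16.4244,  λ_2 = 6.5756;  v_1 ≈ (0.2076, 0.9782)


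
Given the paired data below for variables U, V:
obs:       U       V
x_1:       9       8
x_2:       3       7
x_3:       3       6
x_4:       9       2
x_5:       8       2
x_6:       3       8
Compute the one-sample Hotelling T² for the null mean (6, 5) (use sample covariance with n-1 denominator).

Step 1 — sample mean vector:
  mean(U) = (9 + 3 + 3 + 9 + 8 + 3) / 6 = 35/6 = 5.8333
  mean(V) = (8 + 7 + 6 + 2 + 2 + 8) / 6 = 33/6 = 5.5
  x̄ = (5.8333, 5.5),  deviation x̄ - mu_0 = (5.8333, 5.5) - (6, 5) = (-0.1667, 0.5).

Step 2 — sample covariance matrix, S[i,j] = (1/(n-1)) · Σ_k (x_{k,i} - mean_i) · (x_{k,j} - mean_j), divisor n-1 = 5:
  S[U,U] = ((3.1667)·(3.1667) + (-2.8333)·(-2.8333) + (-2.8333)·(-2.8333) + (3.1667)·(3.1667) + (2.1667)·(2.1667) + (-2.8333)·(-2.8333)) / 5 = 48.8333/5 = 9.7667
  S[U,V] = ((3.1667)·(2.5) + (-2.8333)·(1.5) + (-2.8333)·(0.5) + (3.1667)·(-3.5) + (2.1667)·(-3.5) + (-2.8333)·(2.5)) / 5 = -23.5/5 = -4.7
  S[V,V] = ((2.5)·(2.5) + (1.5)·(1.5) + (0.5)·(0.5) + (-3.5)·(-3.5) + (-3.5)·(-3.5) + (2.5)·(2.5)) / 5 = 39.5/5 = 7.9
  S = [[9.7667, -4.7],
 [-4.7, 7.9]].

Step 3 — invert S. det(S) = 9.7667·7.9 - (-4.7)² = 55.0667.
  S^{-1} = (1/det) · [[d, -b], [-b, a]] = [[0.1435, 0.0854],
 [0.0854, 0.1774]].

Step 4 — quadratic form (x̄ - mu_0)^T · S^{-1} · (x̄ - mu_0):
  S^{-1} · (x̄ - mu_0) = (0.0188, 0.0745),
  (x̄ - mu_0)^T · [...] = (-0.1667)·(0.0188) + (0.5)·(0.0745) = 0.0341.

Step 5 — scale by n: T² = 6 · 0.0341 = 0.2046.

T² ≈ 0.2046


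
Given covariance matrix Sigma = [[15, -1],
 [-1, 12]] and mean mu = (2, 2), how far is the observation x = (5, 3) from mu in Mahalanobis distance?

Step 1 — centre the observation: (x - mu) = (3, 1).

Step 2 — invert Sigma. det(Sigma) = 15·12 - (-1)² = 179.
  Sigma^{-1} = (1/det) · [[d, -b], [-b, a]] = [[0.067, 0.0056],
 [0.0056, 0.0838]].

Step 3 — form the quadratic (x - mu)^T · Sigma^{-1} · (x - mu):
  Sigma^{-1} · (x - mu) = (0.2067, 0.1006).
  (x - mu)^T · [Sigma^{-1} · (x - mu)] = (3)·(0.2067) + (1)·(0.1006) = 0.7207.

Step 4 — take square root: d = √(0.7207) ≈ 0.8489.

d(x, mu) = √(0.7207) ≈ 0.8489


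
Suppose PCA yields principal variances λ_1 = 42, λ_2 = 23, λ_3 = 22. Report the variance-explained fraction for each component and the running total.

Step 1 — total variance = trace(Sigma) = Σ λ_i = 42 + 23 + 22 = 87.

Step 2 — fraction explained by component i = λ_i / Σ λ:
  PC1: 42/87 = 0.4828
  PC2: 23/87 = 0.2644
  PC3: 22/87 = 0.2529

Step 3 — cumulative fraction after k components = (λ_1 + ... + λ_k) / Σ λ:
  k = 1: 42/87 = 0.4828
  k = 2: (42 + 23)/87 = 65/87 = 0.7471
  k = 3: (42 + 23 + 22)/87 = 87/87 = 1

Summary (fraction, with percent):

explained: PC1 0.4828 (48.28%), PC2 0.2644 (26.44%), PC3 0.2529 (25.29%);  cumulative: 0.4828, 0.7471, 1


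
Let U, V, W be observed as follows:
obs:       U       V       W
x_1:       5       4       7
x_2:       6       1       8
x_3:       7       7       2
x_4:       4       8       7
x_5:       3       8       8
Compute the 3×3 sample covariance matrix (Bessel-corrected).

Step 1 — column means:
  mean(U) = (5 + 6 + 7 + 4 + 3) / 5 = 25/5 = 5
  mean(V) = (4 + 1 + 7 + 8 + 8) / 5 = 28/5 = 5.6
  mean(W) = (7 + 8 + 2 + 7 + 8) / 5 = 32/5 = 6.4

Step 2 — sample covariance S[i,j] = (1/(n-1)) · Σ_k (x_{k,i} - mean_i) · (x_{k,j} - mean_j), with n-1 = 4.
  S[U,U] = ((0)·(0) + (1)·(1) + (2)·(2) + (-1)·(-1) + (-2)·(-2)) / 4 = 10/4 = 2.5
  S[U,V] = ((0)·(-1.6) + (1)·(-4.6) + (2)·(1.4) + (-1)·(2.4) + (-2)·(2.4)) / 4 = -9/4 = -2.25
  S[U,W] = ((0)·(0.6) + (1)·(1.6) + (2)·(-4.4) + (-1)·(0.6) + (-2)·(1.6)) / 4 = -11/4 = -2.75
  S[V,V] = ((-1.6)·(-1.6) + (-4.6)·(-4.6) + (1.4)·(1.4) + (2.4)·(2.4) + (2.4)·(2.4)) / 4 = 37.2/4 = 9.3
  S[V,W] = ((-1.6)·(0.6) + (-4.6)·(1.6) + (1.4)·(-4.4) + (2.4)·(0.6) + (2.4)·(1.6)) / 4 = -9.2/4 = -2.3
  S[W,W] = ((0.6)·(0.6) + (1.6)·(1.6) + (-4.4)·(-4.4) + (0.6)·(0.6) + (1.6)·(1.6)) / 4 = 25.2/4 = 6.3

S is symmetric (S[j,i] = S[i,j]). Assembling:

S = [[2.5, -2.25, -2.75],
 [-2.25, 9.3, -2.3],
 [-2.75, -2.3, 6.3]]


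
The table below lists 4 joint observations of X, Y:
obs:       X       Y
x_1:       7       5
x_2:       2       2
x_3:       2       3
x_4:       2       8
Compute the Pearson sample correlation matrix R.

Step 1 — column means:
  mean(X) = (7 + 2 + 2 + 2) / 4 = 13/4 = 3.25
  mean(Y) = (5 + 2 + 3 + 8) / 4 = 18/4 = 4.5

Step 2 — sample variances and covariances s[i,j] = (1/(n-1)) · Σ_k (x_{k,i} - mean_i) · (x_{k,j} - mean_j), with n-1 = 3:
  s[X,X] = ((3.75)·(3.75) + (-1.25)·(-1.25) + (-1.25)·(-1.25) + (-1.25)·(-1.25)) / 3 = 18.75/3 = 6.25
  s[X,Y] = ((3.75)·(0.5) + (-1.25)·(-2.5) + (-1.25)·(-1.5) + (-1.25)·(3.5)) / 3 = 2.5/3 = 0.8333
  s[Y,Y] = ((0.5)·(0.5) + (-2.5)·(-2.5) + (-1.5)·(-1.5) + (3.5)·(3.5)) / 3 = 21/3 = 7
  Sample standard deviations s_i = √(s[i,i]):
  s(X) = √(6.25) = 2.5
  s(Y) = √(7) = 2.6458

Step 3 — r_{ij} = s_{ij} / (s_i · s_j):
  r[X,X] = 1 (diagonal).
  r[X,Y] = 0.8333 / (2.5 · 2.6458) = 0.8333 / 6.6144 = 0.126
  r[Y,Y] = 1 (diagonal).

R is symmetric with unit diagonal. Assembling:

R = [[1, 0.126],
 [0.126, 1]]


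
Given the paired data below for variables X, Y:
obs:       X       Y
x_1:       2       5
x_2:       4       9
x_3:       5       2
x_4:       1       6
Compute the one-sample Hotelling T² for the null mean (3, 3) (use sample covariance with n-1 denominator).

Step 1 — sample mean vector:
  mean(X) = (2 + 4 + 5 + 1) / 4 = 12/4 = 3
  mean(Y) = (5 + 9 + 2 + 6) / 4 = 22/4 = 5.5
  x̄ = (3, 5.5),  deviation x̄ - mu_0 = (3, 5.5) - (3, 3) = (0, 2.5).

Step 2 — sample covariance matrix, S[i,j] = (1/(n-1)) · Σ_k (x_{k,i} - mean_i) · (x_{k,j} - mean_j), divisor n-1 = 3:
  S[X,X] = ((-1)·(-1) + (1)·(1) + (2)·(2) + (-2)·(-2)) / 3 = 10/3 = 3.3333
  S[X,Y] = ((-1)·(-0.5) + (1)·(3.5) + (2)·(-3.5) + (-2)·(0.5)) / 3 = -4/3 = -1.3333
  S[Y,Y] = ((-0.5)·(-0.5) + (3.5)·(3.5) + (-3.5)·(-3.5) + (0.5)·(0.5)) / 3 = 25/3 = 8.3333
  S = [[3.3333, -1.3333],
 [-1.3333, 8.3333]].

Step 3 — invert S. det(S) = 3.3333·8.3333 - (-1.3333)² = 26.
  S^{-1} = (1/det) · [[d, -b], [-b, a]] = [[0.3205, 0.0513],
 [0.0513, 0.1282]].

Step 4 — quadratic form (x̄ - mu_0)^T · S^{-1} · (x̄ - mu_0):
  S^{-1} · (x̄ - mu_0) = (0.1282, 0.3205),
  (x̄ - mu_0)^T · [...] = (0)·(0.1282) + (2.5)·(0.3205) = 0.8013.

Step 5 — scale by n: T² = 4 · 0.8013 = 3.2051.

T² ≈ 3.2051
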